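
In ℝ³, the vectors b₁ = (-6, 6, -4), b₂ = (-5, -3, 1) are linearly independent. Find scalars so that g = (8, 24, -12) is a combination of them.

g = 2b₁ - 4b₂

Solve the system with b₁, b₂ as columns and g as the right-hand side.
The system has the unique solution (α₁, α₂) = (2, -4).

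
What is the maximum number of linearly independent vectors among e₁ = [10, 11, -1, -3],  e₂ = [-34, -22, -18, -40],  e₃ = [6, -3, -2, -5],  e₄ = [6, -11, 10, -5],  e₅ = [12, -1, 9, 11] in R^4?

Apply Gaussian elimination to the matrix whose rows are e₁, e₂, e₃, e₄, e₅.
Exactly 4 pivots survive; hence the rank is 4.
(With 5 elements in a 4-dimensional space the rank is at most 4.)

4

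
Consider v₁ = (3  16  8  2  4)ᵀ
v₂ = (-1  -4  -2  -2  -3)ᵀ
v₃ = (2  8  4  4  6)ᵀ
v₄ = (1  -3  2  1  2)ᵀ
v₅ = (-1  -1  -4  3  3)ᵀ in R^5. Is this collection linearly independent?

The matrix [v₁|v₂|v₃|v₄|v₅] has determinant 0.
A zero determinant means the columns are linearly dependent.

linearly dependent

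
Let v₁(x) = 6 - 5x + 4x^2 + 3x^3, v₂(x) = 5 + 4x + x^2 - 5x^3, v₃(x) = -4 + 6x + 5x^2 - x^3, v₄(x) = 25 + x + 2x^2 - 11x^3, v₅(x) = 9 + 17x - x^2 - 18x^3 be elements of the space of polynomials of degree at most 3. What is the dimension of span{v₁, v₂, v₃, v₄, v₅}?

Represent each element by its coordinate vector in ℝ⁴.
Put the 4×5 matrix [v₁|v₂|v₃|v₄|v₅] into echelon form.
Reduction leaves 3 leading entries, giving rank 3.
(With 5 elements in a 4-dimensional space the rank is at most 4.)

dim = 3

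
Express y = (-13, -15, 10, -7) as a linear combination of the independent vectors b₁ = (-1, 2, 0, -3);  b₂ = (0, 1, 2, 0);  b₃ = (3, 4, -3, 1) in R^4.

y = b₁ - b₂ - 4b₃

Set up the augmented matrix [b₁ | b₂ | b₃ | y] and row-reduce.
Back-substitution yields (c₁, c₂, c₃) = (1, -1, -4).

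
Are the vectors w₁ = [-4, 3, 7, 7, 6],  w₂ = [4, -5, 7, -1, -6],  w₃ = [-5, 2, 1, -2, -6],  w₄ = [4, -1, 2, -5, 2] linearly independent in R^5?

linearly independent

Place the vectors as rows of a 4×5 matrix and reduce to echelon form.
The reduction yields 4 nonzero rows, so the rank is 4.
Since rank = 4 (the number of vectors), the set is linearly independent.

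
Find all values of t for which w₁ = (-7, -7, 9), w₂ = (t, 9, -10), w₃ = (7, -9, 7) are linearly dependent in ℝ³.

t = 7/2

The set is linearly dependent precisely when det[w₁; w₂; w₃] = 0.
Cofactor expansion gives det = 112 - 32*t.
Solving 112 - 32*t = 0 yields t = 7/2.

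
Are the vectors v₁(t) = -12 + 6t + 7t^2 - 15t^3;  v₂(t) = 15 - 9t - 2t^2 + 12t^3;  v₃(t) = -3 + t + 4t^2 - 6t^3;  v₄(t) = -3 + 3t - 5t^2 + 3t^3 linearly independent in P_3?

Write each element as a coordinate vector in ℝ⁴ using {1, t, …, t^3}.
The matrix [v₁|v₂|v₃|v₄] has determinant 0.
A zero determinant means the columns are linearly dependent.
Indeed 2v₁ + v₂ - 3v₃ = 0.

linearly dependent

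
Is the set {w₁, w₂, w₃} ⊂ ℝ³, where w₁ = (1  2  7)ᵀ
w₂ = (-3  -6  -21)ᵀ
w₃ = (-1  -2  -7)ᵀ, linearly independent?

Form the 3×3 matrix with these as columns; its determinant is 0.
A zero determinant means the columns are linearly dependent.
Indeed 3w₁ + w₂ = 0.

linearly dependent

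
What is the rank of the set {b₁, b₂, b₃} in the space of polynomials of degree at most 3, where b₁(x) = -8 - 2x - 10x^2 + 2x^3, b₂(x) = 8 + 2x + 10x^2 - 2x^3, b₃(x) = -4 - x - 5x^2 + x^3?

Use coordinates relative to {1, x, …, x^3}.
Put the 4×3 matrix [b₁|b₂|b₃] into echelon form.
The echelon form has 1 nonzero row, so the rank is 1.

rank 1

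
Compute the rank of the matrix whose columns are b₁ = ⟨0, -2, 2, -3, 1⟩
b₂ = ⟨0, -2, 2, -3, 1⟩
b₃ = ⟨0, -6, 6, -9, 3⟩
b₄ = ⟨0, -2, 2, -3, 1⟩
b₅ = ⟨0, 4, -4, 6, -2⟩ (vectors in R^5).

rank 1

Form the matrix with b₁, b₂, b₃, b₄, b₅ as columns and reduce.
Exactly 1 pivot survives; hence the rank is 1.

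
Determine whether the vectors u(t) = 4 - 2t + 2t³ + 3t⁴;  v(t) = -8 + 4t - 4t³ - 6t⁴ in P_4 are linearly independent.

linearly dependent

Write each element as a coordinate vector in ℝ⁵ using {1, t, …, t⁴}.
Row-reduce the matrix whose columns are u, v.
The reduction yields 1 nonzero row, so the rank is 1.
Since rank 1 < 2, the set is linearly dependent.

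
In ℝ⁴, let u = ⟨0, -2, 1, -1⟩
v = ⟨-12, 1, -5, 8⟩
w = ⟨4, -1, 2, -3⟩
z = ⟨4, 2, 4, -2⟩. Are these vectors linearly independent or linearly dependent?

linearly dependent

Row-reduce the matrix whose columns are u, v, w, z.
The reduction yields 3 nonzero rows, so the rank is 3.
Since rank 3 < 4, the set is linearly dependent.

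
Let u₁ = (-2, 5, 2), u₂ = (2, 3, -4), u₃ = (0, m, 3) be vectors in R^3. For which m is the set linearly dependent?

The vectors are dependent exactly when the determinant of the matrix with rows u₁, u₂, u₃ vanishes.
The determinant works out to -4*m - 48.
Solving -4*m - 48 = 0 yields m = -12.

m = -12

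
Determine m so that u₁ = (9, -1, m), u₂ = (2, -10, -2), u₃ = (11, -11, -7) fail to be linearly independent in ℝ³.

The vectors are dependent exactly when the determinant of the matrix with rows u₁, u₂, u₃ vanishes.
Expanding, det = 88*m + 440.
Setting this to zero gives m = -5.

m = -5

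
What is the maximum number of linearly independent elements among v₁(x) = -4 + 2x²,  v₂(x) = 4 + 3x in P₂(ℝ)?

Use coordinates relative to {1, x, x²}.
Put the 3×2 matrix [v₁|v₂] into echelon form.
There are 2 pivot columns, so rank = 2.

2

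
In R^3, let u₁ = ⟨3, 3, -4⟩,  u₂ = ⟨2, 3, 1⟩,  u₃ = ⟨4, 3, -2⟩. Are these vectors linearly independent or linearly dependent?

linearly independent

Form the 3×3 matrix with these as columns; its determinant is 21.
A nonzero determinant means the columns are linearly independent.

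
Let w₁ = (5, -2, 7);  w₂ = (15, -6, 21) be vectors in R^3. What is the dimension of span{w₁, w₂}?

Apply Gaussian elimination to the matrix whose rows are w₁, w₂.
The echelon form has 1 nonzero row, so the rank is 1.

dim = 1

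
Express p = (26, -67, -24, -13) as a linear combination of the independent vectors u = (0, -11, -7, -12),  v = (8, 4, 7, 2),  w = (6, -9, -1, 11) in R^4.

Solve the system with u, v, w as columns and p as the right-hand side.
Back-substitution yields (α₁, α₂, α₃) = (4, 1, 3).

p = 4u + v + 3w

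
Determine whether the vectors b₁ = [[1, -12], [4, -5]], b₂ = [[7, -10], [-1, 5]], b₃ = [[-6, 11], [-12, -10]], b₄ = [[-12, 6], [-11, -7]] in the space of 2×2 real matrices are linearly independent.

Take coordinates with respect to the standard basis {E₁₁, E₁₂, E₂₁, E₂₂}.
Row-reduce the matrix whose columns are b₁, b₂, b₃, b₄.
The reduction yields 4 nonzero rows, so the rank is 4.
Since rank = 4 (the number of vectors), the set is linearly independent.

linearly independent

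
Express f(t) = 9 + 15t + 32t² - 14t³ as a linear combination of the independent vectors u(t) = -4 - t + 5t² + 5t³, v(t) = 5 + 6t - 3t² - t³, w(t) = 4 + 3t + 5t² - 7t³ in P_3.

f = 3u + v + 4w

Take coordinate vectors relative to {1, t, …, t³}.
Solve the system with u, v, w as columns and f as the right-hand side.
The system has the unique solution (c₁, c₂, c₃) = (3, 1, 4).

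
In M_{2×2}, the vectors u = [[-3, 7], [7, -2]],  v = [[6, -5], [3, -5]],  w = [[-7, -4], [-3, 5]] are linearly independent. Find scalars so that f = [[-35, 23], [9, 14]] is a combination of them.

f = 3u - 2v + 2w

Identify each element with its coordinate vector in ℝ⁴ via {E₁₁, E₁₂, E₂₁, E₂₂}.
Set up the augmented matrix [u | v | w | f] and row-reduce.
Row-reducing the augmented matrix gives the unique coefficients (α₁, α₂, α₃) = (3, -2, 2).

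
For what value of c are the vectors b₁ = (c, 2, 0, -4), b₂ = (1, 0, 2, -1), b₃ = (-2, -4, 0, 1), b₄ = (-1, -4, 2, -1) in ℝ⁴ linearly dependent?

The vectors are dependent exactly when the determinant of the matrix with rows b₁, b₂, b₃, b₄ vanishes.
Cofactor expansion gives det = 8 - 8*c.
Setting this to zero gives c = 1.

c = 1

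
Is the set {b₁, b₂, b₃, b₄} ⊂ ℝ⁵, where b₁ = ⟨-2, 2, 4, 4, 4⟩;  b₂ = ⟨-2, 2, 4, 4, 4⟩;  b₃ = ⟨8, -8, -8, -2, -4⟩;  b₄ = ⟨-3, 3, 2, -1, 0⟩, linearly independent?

linearly dependent

Two of the vectors are equal, giving an immediate dependence.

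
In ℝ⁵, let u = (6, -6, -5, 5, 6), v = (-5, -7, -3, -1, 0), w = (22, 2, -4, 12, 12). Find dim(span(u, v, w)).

Put the 5×3 matrix [u|v|w] into echelon form.
The echelon form has 2 nonzero rows, so the rank is 2.

2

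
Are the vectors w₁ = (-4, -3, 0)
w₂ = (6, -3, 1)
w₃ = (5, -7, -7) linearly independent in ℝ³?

Row-reduce the matrix whose columns are w₁, w₂, w₃.
The reduction yields 3 nonzero rows, so the rank is 3.
Since rank = 3 (the number of vectors), the set is linearly independent.

linearly independent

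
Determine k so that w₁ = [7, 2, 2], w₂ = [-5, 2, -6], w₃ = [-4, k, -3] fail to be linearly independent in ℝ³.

Dependence holds iff the 3×3 matrix [w₁ w₂ w₃] is singular.
Expanding, det = 32*k - 8.
This vanishes exactly when k = 1/4.

k = 1/4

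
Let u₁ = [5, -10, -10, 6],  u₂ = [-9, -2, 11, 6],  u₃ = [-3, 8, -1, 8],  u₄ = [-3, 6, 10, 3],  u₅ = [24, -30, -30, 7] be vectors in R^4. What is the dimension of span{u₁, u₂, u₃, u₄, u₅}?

Put the 4×5 matrix [u₁|u₂|u₃|u₄|u₅] into echelon form.
The echelon form has 4 nonzero rows, so the rank is 4.
(With 5 elements in a 4-dimensional space the rank is at most 4.)

4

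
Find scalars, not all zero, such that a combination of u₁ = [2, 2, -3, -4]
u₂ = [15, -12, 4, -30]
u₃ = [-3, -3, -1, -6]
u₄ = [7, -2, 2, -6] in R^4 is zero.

Solve the homogeneous system with u₁, u₂, u₃, u₄ as columns by row-reducing the coefficient matrix.
The free variable yields coefficients (0, 1, -2, -3) (any nonzero multiple also works).

u₂ - 2u₃ - 3u₄ = 0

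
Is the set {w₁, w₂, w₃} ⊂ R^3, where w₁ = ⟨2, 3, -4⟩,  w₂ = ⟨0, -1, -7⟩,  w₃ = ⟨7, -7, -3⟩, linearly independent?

The matrix [w₁|w₂|w₃] has determinant -267.
A nonzero determinant means the columns are linearly independent.

linearly independent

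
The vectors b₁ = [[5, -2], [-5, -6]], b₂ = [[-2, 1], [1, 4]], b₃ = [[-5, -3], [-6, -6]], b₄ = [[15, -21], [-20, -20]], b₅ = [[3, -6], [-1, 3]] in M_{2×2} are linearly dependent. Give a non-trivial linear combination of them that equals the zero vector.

2b₁ - 2b₂ + b₃ - b₄ + 2b₅ = 0

Write each element as a vector in ℝ⁴ using {E₁₁, E₁₂, E₂₁, E₂₂}.
Solve the homogeneous system with b₁, b₂, b₃, b₄, b₅ as columns by row-reducing the coefficient matrix.
One solution (up to scaling) is (2, -2, 1, -1, 2).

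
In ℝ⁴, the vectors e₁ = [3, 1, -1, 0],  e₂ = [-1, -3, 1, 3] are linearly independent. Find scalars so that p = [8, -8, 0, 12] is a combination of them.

Write p = a₁e₁ + a₂e₂ and equate components.
Row-reducing the augmented matrix gives the unique coefficients (a₁, a₂) = (4, 4).

p = 4e₁ + 4e₂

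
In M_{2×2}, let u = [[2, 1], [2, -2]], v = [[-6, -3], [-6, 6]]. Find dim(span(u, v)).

dim = 1

Represent each element by its coordinate vector in ℝ⁴.
Apply Gaussian elimination to the matrix whose rows are u, v.
Exactly 1 pivot survives; hence the rank is 1.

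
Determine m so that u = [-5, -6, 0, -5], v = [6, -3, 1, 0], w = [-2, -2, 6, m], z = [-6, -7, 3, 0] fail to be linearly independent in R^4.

Place the vectors as rows of a 4×4 matrix; dependence ⇔ determinant zero.
Expanding, det = 1540 - 154*m.
Setting this to zero gives m = 10.

m = 10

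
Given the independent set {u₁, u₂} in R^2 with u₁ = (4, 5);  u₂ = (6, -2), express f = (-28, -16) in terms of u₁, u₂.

f = -4u₁ - 2u₂

Since u₁, u₂ are independent, the coefficients expressing f are uniquely determined by a linear system.
Back-substitution yields (a₁, a₂) = (-4, -2).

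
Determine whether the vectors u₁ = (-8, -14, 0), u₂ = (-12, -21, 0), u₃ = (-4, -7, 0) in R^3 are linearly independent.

linearly dependent

The matrix [u₁|u₂|u₃] has determinant 0.
A zero determinant means the columns are linearly dependent.
Indeed 3u₁ - 2u₂ = 0.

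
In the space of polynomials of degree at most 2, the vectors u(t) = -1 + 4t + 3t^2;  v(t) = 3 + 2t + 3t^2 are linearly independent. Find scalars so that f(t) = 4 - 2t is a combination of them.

Take coordinate vectors relative to {1, t, t^2}.
Since u, v are independent, the coefficients expressing f are uniquely determined by a linear system.
Row-reducing the augmented matrix gives the unique coefficients (α₁, α₂) = (-1, 1).

f = -u + v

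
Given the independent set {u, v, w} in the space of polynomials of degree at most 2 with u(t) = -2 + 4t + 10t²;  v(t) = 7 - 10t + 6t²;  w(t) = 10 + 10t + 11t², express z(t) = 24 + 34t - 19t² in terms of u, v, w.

Work in coordinates with respect to the standard basis {1, t, t²}.
Write z = c₁u + … + c₃w and equate components.
Row-reducing the augmented matrix gives the unique coefficients (c₁, c₂, c₃) = (-4, -2, 3).

z = -4u - 2v + 3w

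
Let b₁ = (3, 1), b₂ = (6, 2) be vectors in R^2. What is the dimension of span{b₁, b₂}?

Row-reduce the 2×2 matrix with these as rows.
Reduction leaves 1 leading entry, giving rank 1.

1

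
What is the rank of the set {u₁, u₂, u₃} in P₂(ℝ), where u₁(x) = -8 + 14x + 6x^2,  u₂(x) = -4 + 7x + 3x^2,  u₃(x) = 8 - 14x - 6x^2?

rank 1

Use coordinates relative to {1, x, x^2}.
Apply Gaussian elimination to the matrix whose rows are u₁, u₂, u₃.
There is 1 pivot column, so rank = 1.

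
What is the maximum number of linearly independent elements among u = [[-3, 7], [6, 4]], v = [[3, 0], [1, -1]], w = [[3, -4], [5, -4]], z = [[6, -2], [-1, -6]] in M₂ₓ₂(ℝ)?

4

Use coordinates relative to {E₁₁, E₁₂, E₂₁, E₂₂}.
Put the 4×4 matrix [u|v|w|z] into echelon form.
The echelon form has 4 nonzero rows, so the rank is 4.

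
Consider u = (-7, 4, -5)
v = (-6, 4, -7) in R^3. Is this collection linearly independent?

linearly independent

Place the vectors as rows of a 2×3 matrix and reduce to echelon form.
The reduction yields 2 nonzero rows, so the rank is 2.
Since rank = 2 (the number of vectors), the set is linearly independent.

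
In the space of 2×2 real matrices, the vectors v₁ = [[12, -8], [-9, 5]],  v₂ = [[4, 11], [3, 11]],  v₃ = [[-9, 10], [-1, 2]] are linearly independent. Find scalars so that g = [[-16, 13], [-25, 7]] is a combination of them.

Identify each element with its coordinate vector in ℝ⁴ via {E₁₁, E₁₂, E₂₁, E₂₂}.
Set up the augmented matrix [v₁ | v₂ | v₃ | g] and row-reduce.
Back-substitution yields (a₁, a₂, a₃) = (2, -1, 4).

g = 2v₁ - v₂ + 4v₃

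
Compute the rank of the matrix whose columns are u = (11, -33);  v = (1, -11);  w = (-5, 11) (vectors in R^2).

Apply Gaussian elimination to the matrix whose rows are u, v, w.
Reduction leaves 2 leading entries, giving rank 2.
(With 3 elements in a 2-dimensional space the rank is at most 2.)

rank 2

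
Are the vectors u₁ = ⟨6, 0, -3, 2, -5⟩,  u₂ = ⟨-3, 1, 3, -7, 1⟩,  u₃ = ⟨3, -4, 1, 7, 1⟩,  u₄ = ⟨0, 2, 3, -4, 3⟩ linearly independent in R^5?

Place the vectors as rows of a 4×5 matrix and reduce to echelon form.
The reduction yields 4 nonzero rows, so the rank is 4.
Since rank = 4 (the number of vectors), the set is linearly independent.

linearly independent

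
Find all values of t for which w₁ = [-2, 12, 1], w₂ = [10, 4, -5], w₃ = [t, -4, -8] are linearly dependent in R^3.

The set is linearly dependent precisely when det[w₁; w₂; w₃] = 0.
Cofactor expansion gives det = 1024 - 64*t.
This vanishes exactly when t = 16.

t = 16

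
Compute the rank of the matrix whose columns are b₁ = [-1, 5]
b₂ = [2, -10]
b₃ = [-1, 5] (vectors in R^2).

Row-reduce the 3×2 matrix with these as rows.
Exactly 1 pivot survives; hence the rank is 1.
(With 3 elements in a 2-dimensional space the rank is at most 2.)

rank 1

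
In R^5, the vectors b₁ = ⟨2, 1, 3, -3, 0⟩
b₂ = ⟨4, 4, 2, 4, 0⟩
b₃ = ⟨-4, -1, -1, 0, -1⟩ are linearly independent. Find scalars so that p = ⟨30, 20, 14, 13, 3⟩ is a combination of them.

Since b₁, b₂, b₃ are independent, the coefficients expressing p are uniquely determined by a linear system.
Back-substitution yields (α₁, α₂, α₃) = (1, 4, -3).

p = b₁ + 4b₂ - 3b₃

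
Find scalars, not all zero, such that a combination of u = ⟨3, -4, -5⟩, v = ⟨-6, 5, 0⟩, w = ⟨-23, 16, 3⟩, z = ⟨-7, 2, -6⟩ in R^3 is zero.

3u + w - 2z = 0

Set up α₁u + … + α₄z = 0 and solve the homogeneous system.
A generator of the null space is (3, 0, 1, -2).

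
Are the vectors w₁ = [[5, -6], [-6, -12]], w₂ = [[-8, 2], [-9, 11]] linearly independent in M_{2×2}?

linearly independent

Take coordinates with respect to the standard basis {E₁₁, E₁₂, E₂₁, E₂₂}.
Place the vectors as rows of a 2×4 matrix and reduce to echelon form.
The reduction yields 2 nonzero rows, so the rank is 2.
Since rank = 2 (the number of vectors), the set is linearly independent.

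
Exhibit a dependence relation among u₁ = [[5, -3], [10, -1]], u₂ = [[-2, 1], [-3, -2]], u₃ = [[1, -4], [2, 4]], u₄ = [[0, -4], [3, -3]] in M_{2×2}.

u₁ + 3u₂ + u₃ - u₄ = 0

Take coordinates with respect to {E₁₁, E₁₂, E₂₁, E₂₂}.
Solve the homogeneous system with u₁, u₂, u₃, u₄ as columns by row-reducing the coefficient matrix.
The free variable yields coefficients (1, 3, 1, -1) (any nonzero multiple also works).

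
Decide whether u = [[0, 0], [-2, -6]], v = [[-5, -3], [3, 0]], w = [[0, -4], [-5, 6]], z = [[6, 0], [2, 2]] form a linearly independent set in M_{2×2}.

linearly independent

Write each element as a coordinate vector in ℝ⁴ using {E₁₁, E₁₂, E₂₁, E₂₂}.
Form the 4×4 matrix with these as columns; its determinant is 1348.
A nonzero determinant means the columns are linearly independent.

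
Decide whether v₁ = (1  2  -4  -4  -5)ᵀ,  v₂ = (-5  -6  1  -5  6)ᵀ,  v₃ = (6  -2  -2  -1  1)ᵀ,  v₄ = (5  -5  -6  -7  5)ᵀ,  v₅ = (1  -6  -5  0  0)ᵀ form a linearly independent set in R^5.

The matrix [v₁|v₂|v₃|v₄|v₅] has determinant 9035.
A nonzero determinant means the columns are linearly independent.

linearly independent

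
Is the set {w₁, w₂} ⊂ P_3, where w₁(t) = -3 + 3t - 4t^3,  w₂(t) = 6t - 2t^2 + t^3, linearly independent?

linearly independent

Take coordinates with respect to the standard basis {1, t, …, t^3}.
Row-reduce the matrix whose columns are w₁, w₂.
The reduction yields 2 nonzero rows, so the rank is 2.
Since rank = 2 (the number of vectors), the set is linearly independent.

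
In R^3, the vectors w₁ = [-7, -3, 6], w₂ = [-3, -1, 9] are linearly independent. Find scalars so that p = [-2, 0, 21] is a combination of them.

Since w₁, w₂ are independent, the coefficients expressing p are uniquely determined by a linear system.
Row-reducing the augmented matrix gives the unique coefficients (c₁, c₂) = (-1, 3).

p = -w₁ + 3w₂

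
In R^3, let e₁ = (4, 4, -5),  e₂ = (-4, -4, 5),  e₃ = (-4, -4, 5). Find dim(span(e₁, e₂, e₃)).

1

Row-reduce the 3×3 matrix with these as rows.
The echelon form has 1 nonzero row, so the rank is 1.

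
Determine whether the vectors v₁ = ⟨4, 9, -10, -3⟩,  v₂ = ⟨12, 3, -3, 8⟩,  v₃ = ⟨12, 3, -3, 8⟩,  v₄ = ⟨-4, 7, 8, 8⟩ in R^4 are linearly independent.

Two of the vectors are equal, giving an immediate dependence.

linearly dependent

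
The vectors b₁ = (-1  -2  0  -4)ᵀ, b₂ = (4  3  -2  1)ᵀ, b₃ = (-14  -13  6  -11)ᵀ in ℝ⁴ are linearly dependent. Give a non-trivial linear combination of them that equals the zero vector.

2b₁ - 3b₂ - b₃ = 0

Set up α₁b₁ + … + α₃b₃ = 0 and solve the homogeneous system.
The free variable yields coefficients (2, -3, -1) (any nonzero multiple also works).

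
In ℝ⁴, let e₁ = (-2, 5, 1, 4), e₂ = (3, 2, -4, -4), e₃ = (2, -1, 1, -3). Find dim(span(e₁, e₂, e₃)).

3

Apply Gaussian elimination to the matrix whose rows are e₁, e₂, e₃.
Reduction leaves 3 leading entries, giving rank 3.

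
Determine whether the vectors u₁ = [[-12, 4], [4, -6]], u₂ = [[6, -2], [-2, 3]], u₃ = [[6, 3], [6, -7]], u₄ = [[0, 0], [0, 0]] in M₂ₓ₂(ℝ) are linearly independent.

Take coordinates with respect to the standard basis {E₁₁, E₁₂, E₂₁, E₂₂}.
One of the vectors is the zero vector, so the set is linearly dependent.

linearly dependent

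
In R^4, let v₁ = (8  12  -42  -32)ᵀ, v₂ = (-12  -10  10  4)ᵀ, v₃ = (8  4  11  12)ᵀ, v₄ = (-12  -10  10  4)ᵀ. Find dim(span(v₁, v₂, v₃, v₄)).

dim = 2

Form the matrix with v₁, v₂, v₃, v₄ as columns and reduce.
Exactly 2 pivots survive; hence the rank is 2.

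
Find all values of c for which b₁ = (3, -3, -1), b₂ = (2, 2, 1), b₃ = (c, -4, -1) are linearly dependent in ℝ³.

Dependence holds iff the 3×3 matrix [b₁ b₂ b₃] is singular.
Expanding, det = 8 - c.
Setting this to zero gives c = 8.

c = 8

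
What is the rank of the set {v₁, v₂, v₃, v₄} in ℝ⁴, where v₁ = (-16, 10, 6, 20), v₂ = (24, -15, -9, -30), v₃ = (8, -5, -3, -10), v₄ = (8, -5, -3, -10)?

rank 1

Row-reduce the 4×4 matrix with these as rows.
Reduction leaves 1 leading entry, giving rank 1.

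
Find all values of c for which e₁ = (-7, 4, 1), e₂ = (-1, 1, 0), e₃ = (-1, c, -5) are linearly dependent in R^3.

c = 16

The vectors are dependent exactly when the determinant of the matrix with rows e₁, e₂, e₃ vanishes.
Cofactor expansion gives det = 16 - c.
Solving 16 - c = 0 yields c = 16.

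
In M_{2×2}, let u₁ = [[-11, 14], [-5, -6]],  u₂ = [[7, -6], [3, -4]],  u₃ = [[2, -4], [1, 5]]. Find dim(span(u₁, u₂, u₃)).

2

Pass to coordinate vectors with respect to the basis {E₁₁, E₁₂, E₂₁, E₂₂}.
Apply Gaussian elimination to the matrix whose rows are u₁, u₂, u₃.
The echelon form has 2 nonzero rows, so the rank is 2.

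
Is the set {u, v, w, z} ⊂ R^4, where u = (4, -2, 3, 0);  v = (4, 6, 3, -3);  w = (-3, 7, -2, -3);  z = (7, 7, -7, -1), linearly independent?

Place the vectors as rows of a 4×4 matrix and reduce to echelon form.
The reduction yields 4 nonzero rows, so the rank is 4.
Since rank = 4 (the number of vectors), the set is linearly independent.

linearly independent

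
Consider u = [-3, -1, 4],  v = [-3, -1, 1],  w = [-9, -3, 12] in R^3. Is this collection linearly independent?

linearly dependent

Form the 3×3 matrix with these as columns; its determinant is 0.
A zero determinant means the columns are linearly dependent.
Indeed 3u - w = 0.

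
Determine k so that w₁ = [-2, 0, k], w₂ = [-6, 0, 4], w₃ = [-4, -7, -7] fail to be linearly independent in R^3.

k = 4/3

Dependence holds iff the 3×3 matrix [w₁ w₂ w₃] is singular.
Expanding, det = 42*k - 56.
Solving 42*k - 56 = 0 yields k = 4/3.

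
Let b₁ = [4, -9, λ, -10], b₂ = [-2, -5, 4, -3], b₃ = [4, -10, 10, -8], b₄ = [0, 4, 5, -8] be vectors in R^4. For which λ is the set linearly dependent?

Dependence holds iff the 4×4 matrix [b₁ b₂ b₃ b₄] is singular.
Cofactor expansion gives det = 4860 - 432*λ.
This vanishes exactly when λ = 45/4.

λ = 45/4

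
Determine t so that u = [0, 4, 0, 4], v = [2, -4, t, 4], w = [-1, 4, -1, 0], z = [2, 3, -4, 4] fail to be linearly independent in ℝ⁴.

t = 2

Dependence holds iff the 4×4 matrix [u v w z] is singular.
The determinant works out to 28*t - 56.
Solving 28*t - 56 = 0 yields t = 2.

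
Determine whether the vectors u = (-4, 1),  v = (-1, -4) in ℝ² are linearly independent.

The matrix [u|v] has determinant 17.
A nonzero determinant means the columns are linearly independent.

linearly independent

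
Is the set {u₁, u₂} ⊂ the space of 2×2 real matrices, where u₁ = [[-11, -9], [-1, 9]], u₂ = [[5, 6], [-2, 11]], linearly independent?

Write each element as a coordinate vector in ℝ⁴ using {E₁₁, E₁₂, E₂₁, E₂₂}.
Place the vectors as rows of a 2×4 matrix and reduce to echelon form.
The reduction yields 2 nonzero rows, so the rank is 2.
Since rank = 2 (the number of vectors), the set is linearly independent.

linearly independent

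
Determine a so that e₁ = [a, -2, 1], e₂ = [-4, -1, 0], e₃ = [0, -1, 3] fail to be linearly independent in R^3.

The vectors are dependent exactly when the determinant of the matrix with rows e₁, e₂, e₃ vanishes.
The determinant works out to -3*a - 20.
This vanishes exactly when a = -20/3.

a = -20/3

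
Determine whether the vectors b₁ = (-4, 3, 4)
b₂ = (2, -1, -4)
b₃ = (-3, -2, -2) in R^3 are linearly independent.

The matrix [b₁|b₂|b₃] has determinant 44.
A nonzero determinant means the columns are linearly independent.

linearly independent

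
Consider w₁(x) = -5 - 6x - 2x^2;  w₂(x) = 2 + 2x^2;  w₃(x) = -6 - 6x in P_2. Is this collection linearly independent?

linearly independent

Write each element as a coordinate vector in ℝ³ using {1, x, x^2}.
Row-reduce the matrix whose columns are w₁, w₂, w₃.
The reduction yields 3 nonzero rows, so the rank is 3.
Since rank = 3 (the number of vectors), the set is linearly independent.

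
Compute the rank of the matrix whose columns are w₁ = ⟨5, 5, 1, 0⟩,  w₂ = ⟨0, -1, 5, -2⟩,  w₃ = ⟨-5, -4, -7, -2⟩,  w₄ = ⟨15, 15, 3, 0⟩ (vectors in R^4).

3

Form the matrix with w₁, w₂, w₃, w₄ as columns and reduce.
There are 3 pivot columns, so rank = 3.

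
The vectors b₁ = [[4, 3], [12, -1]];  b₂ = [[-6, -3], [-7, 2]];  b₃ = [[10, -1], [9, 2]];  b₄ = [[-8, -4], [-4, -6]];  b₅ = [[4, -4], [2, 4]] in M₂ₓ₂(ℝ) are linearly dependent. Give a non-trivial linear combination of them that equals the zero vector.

b₂ + b₃ - b₅ = 0

Write each element as a vector in ℝ⁴ using {E₁₁, E₁₂, E₂₁, E₂₂}.
Write the vectors as columns of a matrix and find a nonzero vector in its null space.
One solution (up to scaling) is (0, 1, 1, 0, -1).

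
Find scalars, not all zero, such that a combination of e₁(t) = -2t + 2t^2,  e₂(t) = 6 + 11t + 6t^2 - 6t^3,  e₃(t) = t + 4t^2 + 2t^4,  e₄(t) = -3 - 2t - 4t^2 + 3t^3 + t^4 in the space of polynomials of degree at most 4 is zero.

3e₁ + e₂ - e₃ + 2e₄ = 0

Pass to coordinate vectors relative to the basis {1, t, …, t^4}.
Set up α₁e₁ + … + α₄e₄ = 0 and solve the homogeneous system.
One solution (up to scaling) is (3, 1, -1, 2).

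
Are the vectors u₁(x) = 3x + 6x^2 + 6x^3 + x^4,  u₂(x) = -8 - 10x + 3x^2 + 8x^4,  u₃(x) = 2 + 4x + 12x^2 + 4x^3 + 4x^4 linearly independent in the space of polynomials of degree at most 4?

linearly independent

Take coordinates with respect to the standard basis {1, x, …, x^4}.
Row-reduce the matrix whose columns are u₁, u₂, u₃.
The reduction yields 3 nonzero rows, so the rank is 3.
Since rank = 3 (the number of vectors), the set is linearly independent.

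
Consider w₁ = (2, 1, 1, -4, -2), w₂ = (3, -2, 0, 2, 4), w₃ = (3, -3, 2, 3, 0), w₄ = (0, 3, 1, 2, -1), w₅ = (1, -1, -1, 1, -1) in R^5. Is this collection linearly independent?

linearly independent

Row-reduce the matrix whose columns are w₁, w₂, w₃, w₄, w₅.
The reduction yields 5 nonzero rows, so the rank is 5.
Since rank = 5 (the number of vectors), the set is linearly independent.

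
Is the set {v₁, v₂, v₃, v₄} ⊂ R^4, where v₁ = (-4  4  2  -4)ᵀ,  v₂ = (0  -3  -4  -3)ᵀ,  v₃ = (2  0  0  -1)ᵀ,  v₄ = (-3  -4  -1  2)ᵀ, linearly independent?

linearly independent

Place the vectors as rows of a 4×4 matrix and reduce to echelon form.
The reduction yields 4 nonzero rows, so the rank is 4.
Since rank = 4 (the number of vectors), the set is linearly independent.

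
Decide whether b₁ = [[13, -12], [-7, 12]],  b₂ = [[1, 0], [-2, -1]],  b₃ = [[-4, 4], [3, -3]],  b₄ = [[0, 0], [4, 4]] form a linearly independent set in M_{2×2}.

Take coordinates with respect to the standard basis {E₁₁, E₁₂, E₂₁, E₂₂}.
Place the vectors as rows of a 4×4 matrix and reduce to echelon form.
The reduction yields 3 nonzero rows, so the rank is 3.
Since rank 3 < 4, the set is linearly dependent.

linearly dependent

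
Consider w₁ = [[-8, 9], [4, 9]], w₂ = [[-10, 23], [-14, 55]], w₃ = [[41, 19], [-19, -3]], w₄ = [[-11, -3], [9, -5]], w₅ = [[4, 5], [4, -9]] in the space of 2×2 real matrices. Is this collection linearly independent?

Write each element as a coordinate vector in ℝ⁴ using {E₁₁, E₁₂, E₂₁, E₂₂}.
There are 5 vectors in a 4-dimensional space, so they cannot be linearly independent.

linearly dependent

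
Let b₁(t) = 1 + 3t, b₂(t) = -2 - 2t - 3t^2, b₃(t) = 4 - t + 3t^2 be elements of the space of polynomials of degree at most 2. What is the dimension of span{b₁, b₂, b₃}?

Represent each element by its coordinate vector in ℝ³.
Form the matrix with b₁, b₂, b₃ as columns and reduce.
The echelon form has 3 nonzero rows, so the rank is 3.

dim = 3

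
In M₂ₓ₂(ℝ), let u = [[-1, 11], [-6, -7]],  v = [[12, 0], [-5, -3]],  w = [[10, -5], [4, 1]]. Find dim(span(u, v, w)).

Pass to coordinate vectors with respect to the basis {E₁₁, E₁₂, E₂₁, E₂₂}.
Put the 4×3 matrix [u|v|w] into echelon form.
The echelon form has 3 nonzero rows, so the rank is 3.

3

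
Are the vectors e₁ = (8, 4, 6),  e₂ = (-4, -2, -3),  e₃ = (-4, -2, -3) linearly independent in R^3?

One vector is a scalar multiple of another, so the set is dependent.

linearly dependent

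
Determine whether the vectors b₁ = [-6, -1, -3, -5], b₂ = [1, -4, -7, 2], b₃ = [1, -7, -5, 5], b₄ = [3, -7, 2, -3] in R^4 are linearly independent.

linearly independent

Row-reduce the matrix whose columns are b₁, b₂, b₃, b₄.
The reduction yields 4 nonzero rows, so the rank is 4.
Since rank = 4 (the number of vectors), the set is linearly independent.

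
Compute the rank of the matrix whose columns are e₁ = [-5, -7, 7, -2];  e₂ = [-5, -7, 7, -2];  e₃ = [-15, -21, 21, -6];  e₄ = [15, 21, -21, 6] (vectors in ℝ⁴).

rank 1

Apply Gaussian elimination to the matrix whose rows are e₁, e₂, e₃, e₄.
Reduction leaves 1 leading entry, giving rank 1.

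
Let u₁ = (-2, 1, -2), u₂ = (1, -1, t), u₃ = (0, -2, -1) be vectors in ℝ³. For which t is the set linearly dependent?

Place the vectors as rows of a 3×3 matrix; dependence ⇔ determinant zero.
Expanding, det = 3 - 4*t.
Solving 3 - 4*t = 0 yields t = 3/4.

t = 3/4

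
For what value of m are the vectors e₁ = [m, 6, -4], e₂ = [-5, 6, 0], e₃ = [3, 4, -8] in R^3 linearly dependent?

The vectors are dependent exactly when the determinant of the matrix with rows e₁, e₂, e₃ vanishes.
The determinant works out to -48*m - 88.
Solving -48*m - 88 = 0 yields m = -11/6.

m = -11/6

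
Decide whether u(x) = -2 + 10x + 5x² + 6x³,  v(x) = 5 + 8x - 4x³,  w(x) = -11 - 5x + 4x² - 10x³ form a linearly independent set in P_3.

Write each element as a coordinate vector in ℝ⁴ using {1, x, …, x³}.
Row-reduce the matrix whose columns are u, v, w.
The reduction yields 3 nonzero rows, so the rank is 3.
Since rank = 3 (the number of vectors), the set is linearly independent.

linearly independent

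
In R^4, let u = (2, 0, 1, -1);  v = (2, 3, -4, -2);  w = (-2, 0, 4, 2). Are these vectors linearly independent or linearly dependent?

linearly independent

Place the vectors as rows of a 3×4 matrix and reduce to echelon form.
The reduction yields 3 nonzero rows, so the rank is 3.
Since rank = 3 (the number of vectors), the set is linearly independent.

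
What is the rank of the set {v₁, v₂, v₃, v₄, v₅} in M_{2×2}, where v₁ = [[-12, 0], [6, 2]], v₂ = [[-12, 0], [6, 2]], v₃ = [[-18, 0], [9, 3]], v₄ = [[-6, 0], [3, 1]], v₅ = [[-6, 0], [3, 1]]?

rank 1

Pass to coordinate vectors with respect to the basis {E₁₁, E₁₂, E₂₁, E₂₂}.
Apply Gaussian elimination to the matrix whose rows are v₁, v₂, v₃, v₄, v₅.
Exactly 1 pivot survives; hence the rank is 1.
(With 5 elements in a 4-dimensional space the rank is at most 4.)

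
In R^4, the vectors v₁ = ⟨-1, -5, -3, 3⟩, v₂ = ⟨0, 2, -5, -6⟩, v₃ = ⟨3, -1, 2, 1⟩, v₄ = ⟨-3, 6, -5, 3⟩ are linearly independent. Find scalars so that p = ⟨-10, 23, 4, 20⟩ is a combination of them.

p = -2v₁ - 3v₂ - v₃ + 3v₄

Since v₁, v₂, v₃, v₄ are independent, the coefficients expressing p are uniquely determined by a linear system.
Back-substitution yields (α₁, …, α₄) = (-2, -3, -1, 3).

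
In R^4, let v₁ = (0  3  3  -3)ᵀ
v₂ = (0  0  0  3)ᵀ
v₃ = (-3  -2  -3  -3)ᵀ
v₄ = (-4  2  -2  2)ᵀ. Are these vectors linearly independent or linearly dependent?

Form the 4×4 matrix with these as columns; its determinant is -72.
A nonzero determinant means the columns are linearly independent.

linearly independent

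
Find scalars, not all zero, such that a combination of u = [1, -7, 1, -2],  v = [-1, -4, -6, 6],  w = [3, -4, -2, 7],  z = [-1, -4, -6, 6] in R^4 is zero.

v - z = 0

Set up α₁u + … + α₄z = 0 and solve the homogeneous system.
A generator of the null space is (0, 1, 0, -1).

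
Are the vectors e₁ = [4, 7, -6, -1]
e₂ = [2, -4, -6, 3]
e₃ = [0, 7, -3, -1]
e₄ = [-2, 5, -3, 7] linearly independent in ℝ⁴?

linearly independent

Place the vectors as rows of a 4×4 matrix and reduce to echelon form.
The reduction yields 4 nonzero rows, so the rank is 4.
Since rank = 4 (the number of vectors), the set is linearly independent.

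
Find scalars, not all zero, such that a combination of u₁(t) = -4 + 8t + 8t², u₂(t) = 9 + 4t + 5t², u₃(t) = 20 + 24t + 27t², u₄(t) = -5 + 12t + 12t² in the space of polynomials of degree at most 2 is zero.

3u₁ + 3u₂ - u₃ - u₄ = 0

Write each element as a vector in ℝ³ using {1, t, t²}.
Row-reduce the matrix with u₁, u₂, u₃, u₄ as columns; the null space gives the coefficients.
One solution (up to scaling) is (3, 3, -1, -1).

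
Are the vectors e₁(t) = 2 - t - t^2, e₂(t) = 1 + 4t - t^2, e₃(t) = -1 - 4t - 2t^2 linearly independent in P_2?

linearly independent

Write each element as a coordinate vector in ℝ³ using {1, t, t^2}.
The matrix [e₁|e₂|e₃] has determinant -27.
A nonzero determinant means the columns are linearly independent.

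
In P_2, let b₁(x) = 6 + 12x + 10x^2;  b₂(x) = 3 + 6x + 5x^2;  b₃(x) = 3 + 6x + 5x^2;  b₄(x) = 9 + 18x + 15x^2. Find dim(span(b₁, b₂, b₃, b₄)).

1

Use coordinates relative to {1, x, x^2}.
Row-reduce the 4×3 matrix with these as rows.
Reduction leaves 1 leading entry, giving rank 1.
(With 4 elements in a 3-dimensional space the rank is at most 3.)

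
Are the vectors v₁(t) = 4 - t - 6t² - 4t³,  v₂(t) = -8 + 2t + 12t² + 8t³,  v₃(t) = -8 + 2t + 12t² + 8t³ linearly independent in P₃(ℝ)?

Write each element as a coordinate vector in ℝ⁴ using {1, t, …, t³}.
Place the vectors as rows of a 3×4 matrix and reduce to echelon form.
The reduction yields 1 nonzero row, so the rank is 1.
Since rank 1 < 3, the set is linearly dependent.
Indeed 2v₁ + v₂ = 0.

linearly dependent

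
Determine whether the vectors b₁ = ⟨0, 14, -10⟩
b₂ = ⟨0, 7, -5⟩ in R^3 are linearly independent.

Place the vectors as rows of a 2×3 matrix and reduce to echelon form.
The reduction yields 1 nonzero row, so the rank is 1.
Since rank 1 < 2, the set is linearly dependent.

linearly dependent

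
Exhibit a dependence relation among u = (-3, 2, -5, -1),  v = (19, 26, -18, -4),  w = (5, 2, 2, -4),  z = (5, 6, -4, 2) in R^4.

Row-reduce the matrix with u, v, w, z as columns; the null space gives the coefficients.
The free variable yields coefficients (2, -1, 2, 3) (any nonzero multiple also works).

2u - v + 2w + 3z = 0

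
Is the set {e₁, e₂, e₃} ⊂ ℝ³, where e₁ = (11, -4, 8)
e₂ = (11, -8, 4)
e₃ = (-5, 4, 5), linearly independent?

linearly independent

Form the 3×3 matrix with these as columns; its determinant is -284.
A nonzero determinant means the columns are linearly independent.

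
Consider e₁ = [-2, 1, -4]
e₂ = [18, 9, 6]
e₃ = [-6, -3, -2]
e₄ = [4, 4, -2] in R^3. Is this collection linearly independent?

linearly dependent

There are 4 vectors in a 3-dimensional space, so they cannot be linearly independent.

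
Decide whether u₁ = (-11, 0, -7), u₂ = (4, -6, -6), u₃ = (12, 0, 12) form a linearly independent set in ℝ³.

linearly independent

Place the vectors as rows of a 3×3 matrix and reduce to echelon form.
The reduction yields 3 nonzero rows, so the rank is 3.
Since rank = 3 (the number of vectors), the set is linearly independent.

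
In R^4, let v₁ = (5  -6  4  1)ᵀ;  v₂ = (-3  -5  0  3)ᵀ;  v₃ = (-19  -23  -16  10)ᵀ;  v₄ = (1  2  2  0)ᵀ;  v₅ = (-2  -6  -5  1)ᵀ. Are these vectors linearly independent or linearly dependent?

There are 5 vectors in a 4-dimensional space, so they cannot be linearly independent.

linearly dependent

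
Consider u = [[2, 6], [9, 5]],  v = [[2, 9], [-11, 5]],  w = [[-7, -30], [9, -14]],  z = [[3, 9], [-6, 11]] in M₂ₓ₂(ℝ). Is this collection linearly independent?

Write each element as a coordinate vector in ℝ⁴ using {E₁₁, E₁₂, E₂₁, E₂₂}.
Form the 4×4 matrix with these as columns; its determinant is 0.
A zero determinant means the columns are linearly dependent.

linearly dependent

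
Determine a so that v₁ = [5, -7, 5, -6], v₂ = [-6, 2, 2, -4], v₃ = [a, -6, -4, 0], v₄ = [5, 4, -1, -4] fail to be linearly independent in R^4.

The set is linearly dependent precisely when det[v₁; v₂; v₃; v₄] = 0.
Expanding, det = 104*a - 3744.
This vanishes exactly when a = 36.

a = 36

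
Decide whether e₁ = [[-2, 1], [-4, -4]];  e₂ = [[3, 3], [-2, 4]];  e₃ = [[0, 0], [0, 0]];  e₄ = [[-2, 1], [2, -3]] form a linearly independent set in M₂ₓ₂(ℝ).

linearly dependent

Write each element as a coordinate vector in ℝ⁴ using {E₁₁, E₁₂, E₂₁, E₂₂}.
One of the vectors is the zero vector, so the set is linearly dependent.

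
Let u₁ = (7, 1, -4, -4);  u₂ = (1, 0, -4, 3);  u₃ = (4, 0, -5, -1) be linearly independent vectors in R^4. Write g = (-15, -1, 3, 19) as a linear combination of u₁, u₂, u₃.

Write g = a₁u₁ + … + a₃u₃ and equate components.
The system has the unique solution (a₁, a₂, a₃) = (-1, 4, -3).

g = -u₁ + 4u₂ - 3u₃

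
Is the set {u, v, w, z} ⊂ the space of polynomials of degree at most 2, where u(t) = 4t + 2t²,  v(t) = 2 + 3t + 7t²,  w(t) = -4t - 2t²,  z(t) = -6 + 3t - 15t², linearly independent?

Take coordinates with respect to the standard basis {1, t, t²}.
There are 4 vectors in a 3-dimensional space, so they cannot be linearly independent.

linearly dependent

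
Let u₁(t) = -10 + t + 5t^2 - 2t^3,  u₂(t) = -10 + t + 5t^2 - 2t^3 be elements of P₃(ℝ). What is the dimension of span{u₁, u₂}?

dim = 1

Pass to coordinate vectors with respect to the basis {1, t, …, t^3}.
Row-reduce the 2×4 matrix with these as rows.
Exactly 1 pivot survives; hence the rank is 1.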